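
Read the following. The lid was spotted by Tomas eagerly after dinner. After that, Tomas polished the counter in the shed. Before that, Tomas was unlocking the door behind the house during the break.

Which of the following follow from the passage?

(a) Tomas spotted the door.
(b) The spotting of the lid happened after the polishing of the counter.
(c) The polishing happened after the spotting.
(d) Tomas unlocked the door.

(a) Not entailed — Tomas spotted the lid, not the door; the door belongs to the unlocking event.
(b) Not entailed — the narrative places the spotting before the polishing, not after.
(c) Entailed — the narrative places the spotting before the polishing.
(d) Not entailed — 'was unlocking' is progressive on an accomplishment; it does not entail the completed 'unlocked'.

(c)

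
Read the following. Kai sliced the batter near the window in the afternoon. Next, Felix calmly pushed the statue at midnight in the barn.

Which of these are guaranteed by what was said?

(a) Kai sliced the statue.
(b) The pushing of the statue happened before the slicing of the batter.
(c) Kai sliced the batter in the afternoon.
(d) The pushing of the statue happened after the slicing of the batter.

(c), (d)

(a) Not entailed — Kai sliced the batter, not the statue; the statue belongs to the pushing event.
(b) Not entailed — the narrative places the slicing before the pushing, not after.
(c) Entailed — this follows by dropping conjuncts from the slicing event's description.
(d) Entailed — the narrative places the slicing before the pushing.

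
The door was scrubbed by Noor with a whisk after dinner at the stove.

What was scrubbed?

'the door' marks the patient of the scrubbing event.

the door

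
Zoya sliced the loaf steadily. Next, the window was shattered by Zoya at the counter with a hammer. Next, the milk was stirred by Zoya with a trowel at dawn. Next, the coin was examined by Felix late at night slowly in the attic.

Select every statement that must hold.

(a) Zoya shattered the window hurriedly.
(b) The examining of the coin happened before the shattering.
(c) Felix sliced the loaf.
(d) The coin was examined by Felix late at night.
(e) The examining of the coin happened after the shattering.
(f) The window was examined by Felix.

(a) Not entailed — 'hurriedly' adds information not in the original event.
(b) Not entailed — the narrative places the shattering before the examining, not after.
(c) Not entailed — the passage has Zoya slicing the loaf, not Felix.
(d) Entailed — the original entails any weakening of itself; this just drops 'slowly', 'in the attic'.
(e) Entailed — the narrative places the shattering before the examining.
(f) Not entailed — Felix examined the coin, not the window; the window belongs to the shattering event.

(d), (e)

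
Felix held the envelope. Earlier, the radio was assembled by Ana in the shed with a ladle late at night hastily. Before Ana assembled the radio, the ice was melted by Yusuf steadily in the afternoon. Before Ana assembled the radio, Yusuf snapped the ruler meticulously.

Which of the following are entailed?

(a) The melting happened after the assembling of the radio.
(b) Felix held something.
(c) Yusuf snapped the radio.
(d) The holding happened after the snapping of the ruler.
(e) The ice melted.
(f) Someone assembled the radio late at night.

(b), (d), (e), (f)

(a) Not entailed — the narrative places the melting before the assembling, not after.
(b) Entailed — generalizing the patient leaves a sub-description the original still satisfies.
(c) Not entailed — Yusuf snapped the ruler, not the radio; the radio belongs to the assembling event.
(d) Entailed — the narrative places the snapping before the holding.
(e) Entailed — 'Yusuf melted the ice' is causative; it entails the inchoative 'the ice melted'.
(f) Entailed — every conjunct here is already in the original assembling event.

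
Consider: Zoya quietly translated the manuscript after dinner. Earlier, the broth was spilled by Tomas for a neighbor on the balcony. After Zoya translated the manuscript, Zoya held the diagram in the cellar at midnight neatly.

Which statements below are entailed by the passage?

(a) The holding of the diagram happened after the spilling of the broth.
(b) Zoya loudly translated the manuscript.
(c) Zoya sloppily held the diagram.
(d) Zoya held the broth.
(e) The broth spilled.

(a) Entailed — the narrative places the spilling before the holding.
(b) Not entailed — 'loudly' adds a manner not in (and inconsistent with) the original.
(c) Not entailed — 'sloppily' adds a manner not in (and inconsistent with) the original.
(d) Not entailed — Zoya held the diagram, not the broth; the broth belongs to the spilling event.
(e) Entailed — 'Tomas spilled the broth' is causative; it entails the inchoative 'the broth spilled'.

(a), (e)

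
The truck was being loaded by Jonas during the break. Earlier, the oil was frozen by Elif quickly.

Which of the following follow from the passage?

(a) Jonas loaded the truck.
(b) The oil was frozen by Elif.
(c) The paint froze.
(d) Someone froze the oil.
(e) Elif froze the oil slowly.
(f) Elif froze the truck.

(a) Not entailed — 'was loading' is progressive on an accomplishment; it does not entail the completed 'loaded'.
(b) Entailed — the original entails any weakening of itself; this just drops 'quickly'.
(c) Not entailed — the oil is what froze, not the paint.
(d) Entailed — this follows by dropping conjuncts from the freezing event's description.
(e) Not entailed — 'slowly' adds a manner not in (and inconsistent with) the original.
(f) Not entailed — Elif froze the oil, not the truck; the truck belongs to the loading event.

(b), (d)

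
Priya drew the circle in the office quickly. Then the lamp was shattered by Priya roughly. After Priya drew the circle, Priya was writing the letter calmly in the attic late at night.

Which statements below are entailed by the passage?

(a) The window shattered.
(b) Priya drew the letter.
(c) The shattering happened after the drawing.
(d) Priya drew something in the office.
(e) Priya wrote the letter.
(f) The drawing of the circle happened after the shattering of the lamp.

(a) Not entailed — the lamp is what shattered, not the window.
(b) Not entailed — Priya drew the circle, not the letter; the letter belongs to the writing event.
(c) Entailed — the narrative places the drawing before the shattering.
(d) Entailed — every conjunct here is already in the original drawing event.
(e) Not entailed — 'was writing' is progressive on an accomplishment; it does not entail the completed 'wrote'.
(f) Not entailed — the narrative places the drawing before the shattering, not after.

(c), (d)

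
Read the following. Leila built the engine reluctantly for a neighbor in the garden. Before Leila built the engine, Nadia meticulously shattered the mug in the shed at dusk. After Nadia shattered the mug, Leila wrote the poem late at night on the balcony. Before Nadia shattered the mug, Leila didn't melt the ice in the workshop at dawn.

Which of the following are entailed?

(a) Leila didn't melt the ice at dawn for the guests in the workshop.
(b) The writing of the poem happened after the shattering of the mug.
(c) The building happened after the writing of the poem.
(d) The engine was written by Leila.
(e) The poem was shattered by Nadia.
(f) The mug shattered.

(a), (b), (f)

(a) Entailed — under negation, adding a further restriction is entailed: if no such melting event occurred, none occurred for the guests either.
(b) Entailed — the narrative places the shattering before the writing.
(c) Not entailed — the narrative doesn't order the writing relative to the building.
(d) Not entailed — Leila wrote the poem, not the engine; the engine belongs to the building event.
(e) Not entailed — Nadia shattered the mug, not the poem; the poem belongs to the writing event.
(f) Entailed — 'Nadia shattered the mug' is causative; it entails the inchoative 'the mug shattered'.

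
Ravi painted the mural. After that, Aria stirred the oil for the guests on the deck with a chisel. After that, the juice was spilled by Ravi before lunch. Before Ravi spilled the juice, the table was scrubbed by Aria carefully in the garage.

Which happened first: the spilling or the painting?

the painting

The connectives place the painting before the spilling.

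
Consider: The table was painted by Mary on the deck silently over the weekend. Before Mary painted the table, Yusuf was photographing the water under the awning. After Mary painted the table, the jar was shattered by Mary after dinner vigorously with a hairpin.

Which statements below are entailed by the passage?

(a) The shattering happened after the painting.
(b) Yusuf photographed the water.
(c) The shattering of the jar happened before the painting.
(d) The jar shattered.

(a) Entailed — the narrative places the painting before the shattering.
(b) Not entailed — 'was photographing' is progressive on an accomplishment; it does not entail the completed 'photographed'.
(c) Not entailed — the narrative places the painting before the shattering, not after.
(d) Entailed — 'Mary shattered the jar' is causative; it entails the inchoative 'the jar shattered'.

(a), (d)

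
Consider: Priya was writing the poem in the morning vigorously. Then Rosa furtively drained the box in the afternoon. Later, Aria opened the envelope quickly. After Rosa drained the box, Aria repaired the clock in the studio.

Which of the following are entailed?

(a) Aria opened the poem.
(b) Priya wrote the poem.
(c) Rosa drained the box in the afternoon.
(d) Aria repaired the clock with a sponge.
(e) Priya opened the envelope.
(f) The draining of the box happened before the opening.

(a) Not entailed — Aria opened the envelope, not the poem; the poem belongs to the writing event.
(b) Not entailed — 'was writing' is progressive on an accomplishment; it does not entail the completed 'wrote'.
(c) Entailed — every conjunct here is already in the original draining event.
(d) Not entailed — 'with a sponge' adds information not in the original event.
(e) Not entailed — the passage has Aria opening the envelope, not Priya.
(f) Entailed — the narrative places the draining before the opening.

(c), (f)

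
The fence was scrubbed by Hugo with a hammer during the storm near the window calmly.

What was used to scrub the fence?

'with a hammer' marks the instrument of the scrubbing event.

a hammer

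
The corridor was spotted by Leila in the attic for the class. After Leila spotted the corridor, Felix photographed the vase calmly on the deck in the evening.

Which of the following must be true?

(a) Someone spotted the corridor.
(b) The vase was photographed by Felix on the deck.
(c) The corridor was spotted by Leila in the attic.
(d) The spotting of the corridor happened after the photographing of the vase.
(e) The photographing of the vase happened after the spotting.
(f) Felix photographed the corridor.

(a) Entailed — this follows by dropping conjuncts from the spotting event's description.
(b) Entailed — this follows by dropping conjuncts from the photographing event's description.
(c) Entailed — every conjunct here is already in the original spotting event.
(d) Not entailed — the narrative places the spotting before the photographing, not after.
(e) Entailed — the narrative places the spotting before the photographing.
(f) Not entailed — Felix photographed the vase, not the corridor; the corridor belongs to the spotting event.

(a), (b), (c), (e)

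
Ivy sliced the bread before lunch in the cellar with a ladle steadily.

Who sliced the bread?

Ivy

'Ivy' marks the agent of the slicing event.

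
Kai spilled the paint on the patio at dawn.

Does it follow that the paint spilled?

yes

'Kai spilled the paint' is the causative; it entails the inchoative 'the paint spilled'.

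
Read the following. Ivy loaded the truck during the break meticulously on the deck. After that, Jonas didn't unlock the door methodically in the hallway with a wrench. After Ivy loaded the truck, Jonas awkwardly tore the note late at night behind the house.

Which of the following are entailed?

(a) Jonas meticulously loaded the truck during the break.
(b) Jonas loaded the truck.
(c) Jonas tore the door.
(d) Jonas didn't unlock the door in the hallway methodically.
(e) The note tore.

(a) Not entailed — the passage has Ivy loading the truck, not Jonas.
(b) Not entailed — the passage has Ivy loading the truck, not Jonas.
(c) Not entailed — Jonas tore the note, not the door; the door belongs to the unlocking event.
(d) Not entailed — dropping 'with a wrench' under negation is not valid — the original leaves open that Jonas unlocked the door some other way.
(e) Entailed — 'Jonas tore the note' is causative; it entails the inchoative 'the note tore'.

(e)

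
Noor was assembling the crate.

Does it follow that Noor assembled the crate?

'was assembling' is progressive; for an accomplishment like 'assemble the crate', it doesn't entail completion.

no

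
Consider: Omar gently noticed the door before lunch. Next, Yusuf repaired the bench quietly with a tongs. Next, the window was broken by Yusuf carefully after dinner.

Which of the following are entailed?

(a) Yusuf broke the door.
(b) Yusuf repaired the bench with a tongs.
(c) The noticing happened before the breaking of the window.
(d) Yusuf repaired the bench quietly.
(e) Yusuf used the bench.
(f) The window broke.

(b), (c), (d), (f)

(a) Not entailed — Yusuf broke the window, not the door; the door belongs to the noticing event.
(b) Entailed — dropping 'quietly' leaves a sub-description the original still satisfies.
(c) Entailed — the narrative places the noticing before the breaking.
(d) Entailed — dropping 'with a tongs' leaves a sub-description the original still satisfies.
(e) Not entailed — the bench is the patient, not an instrument — Yusuf used a tongs.
(f) Entailed — 'Yusuf broke the window' is causative; it entails the inchoative 'the window broke'.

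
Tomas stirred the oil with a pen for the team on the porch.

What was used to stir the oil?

'with a pen' marks the instrument of the stirring event.

a pen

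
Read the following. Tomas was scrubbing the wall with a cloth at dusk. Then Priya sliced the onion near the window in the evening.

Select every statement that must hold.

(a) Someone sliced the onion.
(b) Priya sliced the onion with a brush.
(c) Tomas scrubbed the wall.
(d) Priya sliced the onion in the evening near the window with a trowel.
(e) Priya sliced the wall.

(a) Entailed — every conjunct here is already in the original slicing event.
(b) Not entailed — 'with a brush' adds information not in the original event.
(c) Entailed — 'scrub' is an activity; 'was scrubbing' entails that some scrubbing happened, so 'scrubbed' holds.
(d) Not entailed — 'with a trowel' adds information not in the original event.
(e) Not entailed — Priya sliced the onion, not the wall; the wall belongs to the scrubbing event.

(a), (c)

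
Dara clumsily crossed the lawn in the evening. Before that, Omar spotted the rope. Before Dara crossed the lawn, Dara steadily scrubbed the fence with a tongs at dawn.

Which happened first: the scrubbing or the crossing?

the scrubbing

The connectives place the scrubbing before the crossing.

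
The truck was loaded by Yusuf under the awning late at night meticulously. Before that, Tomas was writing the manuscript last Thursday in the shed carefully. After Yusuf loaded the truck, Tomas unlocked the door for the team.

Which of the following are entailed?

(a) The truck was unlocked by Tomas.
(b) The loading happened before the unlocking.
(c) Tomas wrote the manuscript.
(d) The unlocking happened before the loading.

(b)

(a) Not entailed — Tomas unlocked the door, not the truck; the truck belongs to the loading event.
(b) Entailed — the narrative places the loading before the unlocking.
(c) Not entailed — 'was writing' is progressive on an accomplishment; it does not entail the completed 'wrote'.
(d) Not entailed — the narrative places the loading before the unlocking, not after.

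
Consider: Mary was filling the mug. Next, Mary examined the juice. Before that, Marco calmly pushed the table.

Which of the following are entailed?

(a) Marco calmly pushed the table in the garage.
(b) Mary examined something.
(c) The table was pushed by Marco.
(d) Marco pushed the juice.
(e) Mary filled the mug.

(a) Not entailed — 'in the garage' adds information not in the original event.
(b) Entailed — this follows by dropping conjuncts from the examining event's description.
(c) Entailed — the original entails any weakening of itself; this just drops 'calmly'.
(d) Not entailed — Marco pushed the table, not the juice; the juice belongs to the examining event.
(e) Not entailed — 'was filling' is progressive on an accomplishment; it does not entail the completed 'filled'.

(b), (c)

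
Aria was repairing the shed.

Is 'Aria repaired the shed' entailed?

'was repairing' is progressive; for an accomplishment like 'repair the shed', it doesn't entail completion.

no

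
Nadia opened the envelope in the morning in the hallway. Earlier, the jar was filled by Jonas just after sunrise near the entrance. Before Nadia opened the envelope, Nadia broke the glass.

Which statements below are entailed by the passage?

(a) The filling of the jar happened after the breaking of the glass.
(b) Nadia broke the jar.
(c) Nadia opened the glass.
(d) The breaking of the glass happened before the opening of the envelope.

(d)

(a) Not entailed — the narrative doesn't order the breaking relative to the filling.
(b) Not entailed — Nadia broke the glass, not the jar; the jar belongs to the filling event.
(c) Not entailed — Nadia opened the envelope, not the glass; the glass belongs to the breaking event.
(d) Entailed — the narrative places the breaking before the opening.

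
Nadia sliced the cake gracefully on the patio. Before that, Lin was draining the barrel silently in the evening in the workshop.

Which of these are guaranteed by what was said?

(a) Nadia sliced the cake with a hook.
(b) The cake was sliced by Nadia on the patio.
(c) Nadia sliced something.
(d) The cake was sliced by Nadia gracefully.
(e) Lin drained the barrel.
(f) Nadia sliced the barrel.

(b), (c), (d)

(a) Not entailed — 'with a hook' adds information not in the original event.
(b) Entailed — the original entails any weakening of itself; this just drops 'gracefully'.
(c) Entailed — every conjunct here is already in the original slicing event.
(d) Entailed — dropping 'on the patio' leaves a sub-description the original still satisfies.
(e) Not entailed — 'was draining' is progressive on an accomplishment; it does not entail the completed 'drained'.
(f) Not entailed — Nadia sliced the cake, not the barrel; the barrel belongs to the draining event.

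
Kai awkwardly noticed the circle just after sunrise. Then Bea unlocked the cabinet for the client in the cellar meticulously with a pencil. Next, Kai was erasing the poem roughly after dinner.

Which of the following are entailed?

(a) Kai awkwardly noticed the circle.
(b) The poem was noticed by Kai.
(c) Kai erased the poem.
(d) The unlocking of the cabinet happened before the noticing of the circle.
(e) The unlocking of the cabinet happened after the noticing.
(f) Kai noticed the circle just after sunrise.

(a), (e), (f)

(a) Entailed — every conjunct here is already in the original noticing event.
(b) Not entailed — Kai noticed the circle, not the poem; the poem belongs to the erasing event.
(c) Not entailed — 'was erasing' is progressive on an accomplishment; it does not entail the completed 'erased'.
(d) Not entailed — the narrative places the noticing before the unlocking, not after.
(e) Entailed — the narrative places the noticing before the unlocking.
(f) Entailed — dropping 'awkwardly' leaves a sub-description the original still satisfies.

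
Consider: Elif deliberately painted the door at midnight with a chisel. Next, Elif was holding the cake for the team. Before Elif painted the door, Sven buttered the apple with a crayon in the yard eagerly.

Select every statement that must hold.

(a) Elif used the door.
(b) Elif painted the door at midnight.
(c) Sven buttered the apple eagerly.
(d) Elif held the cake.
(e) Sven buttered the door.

(a) Not entailed — the door is the patient, not an instrument — Elif used a chisel.
(b) Entailed — this follows by dropping conjuncts from the painting event's description.
(c) Entailed — every conjunct here is already in the original buttering event.
(d) Entailed — 'hold' is an activity; 'was holding' entails that some holding happened, so 'held' holds.
(e) Not entailed — Sven buttered the apple, not the door; the door belongs to the painting event.

(b), (c), (d)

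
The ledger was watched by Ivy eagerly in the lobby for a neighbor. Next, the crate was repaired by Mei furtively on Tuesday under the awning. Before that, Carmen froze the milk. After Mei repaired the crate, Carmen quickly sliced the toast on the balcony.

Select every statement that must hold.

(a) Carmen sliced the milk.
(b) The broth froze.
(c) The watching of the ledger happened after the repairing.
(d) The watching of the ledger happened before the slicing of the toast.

(d)

(a) Not entailed — Carmen sliced the toast, not the milk; the milk belongs to the freezing event.
(b) Not entailed — the milk is what froze, not the broth.
(c) Not entailed — the narrative places the watching before the repairing, not after.
(d) Entailed — the narrative places the watching before the slicing.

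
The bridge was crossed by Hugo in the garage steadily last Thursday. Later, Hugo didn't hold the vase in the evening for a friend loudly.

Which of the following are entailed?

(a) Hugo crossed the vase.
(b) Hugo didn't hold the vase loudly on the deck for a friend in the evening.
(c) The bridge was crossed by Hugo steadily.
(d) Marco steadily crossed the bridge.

(b), (c)

(a) Not entailed — Hugo crossed the bridge, not the vase; the vase belongs to the holding event.
(b) Entailed — under negation, adding a further restriction is entailed: if no such holding event occurred, none occurred on the deck either.
(c) Entailed — dropping 'last Thursday', 'in the garage' leaves a sub-description the original still satisfies.
(d) Not entailed — the passage has Hugo crossing the bridge, not Marco.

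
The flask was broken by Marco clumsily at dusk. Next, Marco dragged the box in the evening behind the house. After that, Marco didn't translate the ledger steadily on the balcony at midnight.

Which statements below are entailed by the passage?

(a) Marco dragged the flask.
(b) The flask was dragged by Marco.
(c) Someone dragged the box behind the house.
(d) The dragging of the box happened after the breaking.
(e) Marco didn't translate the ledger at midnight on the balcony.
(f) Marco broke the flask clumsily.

(c), (d), (f)

(a) Not entailed — Marco dragged the box, not the flask; the flask belongs to the breaking event.
(b) Not entailed — Marco dragged the box, not the flask; the flask belongs to the breaking event.
(c) Entailed — dropping 'in the evening' and generalizing the agent leaves a sub-description the original still satisfies.
(d) Entailed — the narrative places the breaking before the dragging.
(e) Not entailed — dropping 'steadily' under negation is not valid — the original leaves open that Marco translated the ledger some other way.
(f) Entailed — dropping 'at dusk' leaves a sub-description the original still satisfies.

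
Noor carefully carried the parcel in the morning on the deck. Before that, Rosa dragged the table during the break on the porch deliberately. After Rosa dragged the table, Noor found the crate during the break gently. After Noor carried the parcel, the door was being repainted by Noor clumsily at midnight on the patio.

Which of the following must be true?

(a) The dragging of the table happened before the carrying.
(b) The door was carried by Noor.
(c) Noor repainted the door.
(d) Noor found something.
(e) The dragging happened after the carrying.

(a) Entailed — the narrative places the dragging before the carrying.
(b) Not entailed — Noor carried the parcel, not the door; the door belongs to the repainting event.
(c) Not entailed — 'was repainting' is progressive on an accomplishment; it does not entail the completed 'repainted'.
(d) Entailed — dropping 'gently', 'during the break' and generalizing the patient leaves a sub-description the original still satisfies.
(e) Not entailed — the narrative places the dragging before the carrying, not after.

(a), (d)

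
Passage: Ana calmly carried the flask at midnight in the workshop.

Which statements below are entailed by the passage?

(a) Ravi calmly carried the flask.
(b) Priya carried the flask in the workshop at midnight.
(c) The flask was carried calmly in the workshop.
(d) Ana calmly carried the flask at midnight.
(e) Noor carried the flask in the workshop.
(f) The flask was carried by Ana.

(a) Not entailed — the passage has Ana carrying the flask, not Ravi.
(b) Not entailed — the passage has Ana carrying the flask, not Priya.
(c) Entailed — the original entails any weakening of itself; this just drops 'at midnight' and generalizes the agent.
(d) Entailed — every conjunct here is already in the original carrying event.
(e) Not entailed — the passage has Ana carrying the flask, not Noor.
(f) Entailed — this follows by dropping conjuncts from the carrying event's description.

(c), (d), (f)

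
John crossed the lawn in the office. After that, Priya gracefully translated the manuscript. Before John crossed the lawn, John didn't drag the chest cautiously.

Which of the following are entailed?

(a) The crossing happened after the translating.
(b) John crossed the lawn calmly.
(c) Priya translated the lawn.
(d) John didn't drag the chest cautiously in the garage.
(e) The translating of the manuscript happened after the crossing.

(a) Not entailed — the narrative places the crossing before the translating, not after.
(b) Not entailed — 'calmly' adds information not in the original event.
(c) Not entailed — Priya translated the manuscript, not the lawn; the lawn belongs to the crossing event.
(d) Entailed — under negation, adding a further restriction is entailed: if no such dragging event occurred, none occurred in the garage either.
(e) Entailed — the narrative places the crossing before the translating.

(d), (e)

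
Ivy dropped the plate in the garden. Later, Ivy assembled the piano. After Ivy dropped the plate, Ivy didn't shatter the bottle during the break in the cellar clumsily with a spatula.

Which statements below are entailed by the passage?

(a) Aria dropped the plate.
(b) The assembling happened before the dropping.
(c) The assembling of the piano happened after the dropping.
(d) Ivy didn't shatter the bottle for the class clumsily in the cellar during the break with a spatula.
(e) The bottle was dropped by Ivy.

(a) Not entailed — the passage has Ivy dropping the plate, not Aria.
(b) Not entailed — the narrative places the dropping before the assembling, not after.
(c) Entailed — the narrative places the dropping before the assembling.
(d) Entailed — under negation, adding a further restriction is entailed: if no such shattering event occurred, none occurred for the class either.
(e) Not entailed — Ivy dropped the plate, not the bottle; the bottle belongs to the shattering event.

(c), (d)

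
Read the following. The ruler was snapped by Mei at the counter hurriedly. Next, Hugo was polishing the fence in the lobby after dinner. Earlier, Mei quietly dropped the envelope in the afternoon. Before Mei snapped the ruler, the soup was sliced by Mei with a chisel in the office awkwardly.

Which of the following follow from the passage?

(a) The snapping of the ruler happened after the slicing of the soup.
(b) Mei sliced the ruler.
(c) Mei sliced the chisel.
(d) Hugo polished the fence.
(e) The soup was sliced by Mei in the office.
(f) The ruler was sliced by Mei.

(a), (d), (e)

(a) Entailed — the narrative places the slicing before the snapping.
(b) Not entailed — Mei sliced the soup, not the ruler; the ruler belongs to the snapping event.
(c) Not entailed — the chisel is the instrument, not what was sliced.
(d) Entailed — 'polish' is an activity; 'was polishing' entails that some polishing happened, so 'polished' holds.
(e) Entailed — every conjunct here is already in the original slicing event.
(f) Not entailed — Mei sliced the soup, not the ruler; the ruler belongs to the snapping event.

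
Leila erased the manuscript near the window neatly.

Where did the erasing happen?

'near the window' marks the location of the erasing event.

near the window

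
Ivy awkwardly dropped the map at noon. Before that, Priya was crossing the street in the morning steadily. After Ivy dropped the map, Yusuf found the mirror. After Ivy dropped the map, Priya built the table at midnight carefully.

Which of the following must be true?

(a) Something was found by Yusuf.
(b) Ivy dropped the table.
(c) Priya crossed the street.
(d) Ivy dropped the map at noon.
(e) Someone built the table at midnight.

(a), (d), (e)

(a) Entailed — the original entails any weakening of itself; this just generalizes the patient.
(b) Not entailed — Ivy dropped the map, not the table; the table belongs to the building event.
(c) Not entailed — 'was crossing' is progressive on an accomplishment; it does not entail the completed 'crossed'.
(d) Entailed — dropping 'awkwardly' leaves a sub-description the original still satisfies.
(e) Entailed — the original entails any weakening of itself; this just drops 'carefully' and generalizes the agent.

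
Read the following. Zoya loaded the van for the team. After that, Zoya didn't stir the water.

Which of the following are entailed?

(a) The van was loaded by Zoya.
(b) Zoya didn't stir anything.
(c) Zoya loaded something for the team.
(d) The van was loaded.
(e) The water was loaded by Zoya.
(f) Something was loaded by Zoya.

(a), (c), (d), (f)

(a) Entailed — this follows by dropping conjuncts from the loading event's description.
(b) Not entailed — the original only denies this specific event; Zoya may have stirred something else.
(c) Entailed — this follows by dropping conjuncts from the loading event's description.
(d) Entailed — every conjunct here is already in the original loading event.
(e) Not entailed — Zoya loaded the van, not the water; the water belongs to the stirring event.
(f) Entailed — the original entails any weakening of itself; this just drops 'for the team' and generalizes the patient.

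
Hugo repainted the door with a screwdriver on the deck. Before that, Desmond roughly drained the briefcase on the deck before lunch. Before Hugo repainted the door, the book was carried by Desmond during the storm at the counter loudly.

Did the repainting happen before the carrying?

no

The narrative orders the carrying before the repainting.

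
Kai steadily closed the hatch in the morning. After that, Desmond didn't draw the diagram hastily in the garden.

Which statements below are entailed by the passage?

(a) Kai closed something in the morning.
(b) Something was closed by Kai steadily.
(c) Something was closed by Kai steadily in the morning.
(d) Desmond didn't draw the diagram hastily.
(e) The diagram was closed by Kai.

(a) Entailed — every conjunct here is already in the original closing event.
(b) Entailed — every conjunct here is already in the original closing event.
(c) Entailed — the original entails any weakening of itself; this just generalizes the patient.
(d) Not entailed — dropping 'in the garden' under negation is not valid — the original leaves open that Desmond drew the diagram some other way.
(e) Not entailed — Kai closed the hatch, not the diagram; the diagram belongs to the drawing event.

(a), (b), (c)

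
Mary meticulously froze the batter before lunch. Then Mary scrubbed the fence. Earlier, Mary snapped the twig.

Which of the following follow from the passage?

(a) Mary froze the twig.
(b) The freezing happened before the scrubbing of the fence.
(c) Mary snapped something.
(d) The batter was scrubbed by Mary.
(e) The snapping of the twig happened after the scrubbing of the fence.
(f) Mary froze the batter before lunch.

(a) Not entailed — Mary froze the batter, not the twig; the twig belongs to the snapping event.
(b) Entailed — the narrative places the freezing before the scrubbing.
(c) Entailed — generalizing the patient leaves a sub-description the original still satisfies.
(d) Not entailed — Mary scrubbed the fence, not the batter; the batter belongs to the freezing event.
(e) Not entailed — the narrative places the snapping before the scrubbing, not after.
(f) Entailed — every conjunct here is already in the original freezing event.

(b), (c), (f)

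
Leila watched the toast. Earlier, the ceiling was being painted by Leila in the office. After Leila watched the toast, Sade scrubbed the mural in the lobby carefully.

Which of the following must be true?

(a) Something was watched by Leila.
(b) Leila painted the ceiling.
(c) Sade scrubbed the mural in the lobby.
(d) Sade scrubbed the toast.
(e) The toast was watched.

(a), (c), (e)

(a) Entailed — the original entails any weakening of itself; this just generalizes the patient.
(b) Not entailed — 'was painting' is progressive on an accomplishment; it does not entail the completed 'painted'.
(c) Entailed — every conjunct here is already in the original scrubbing event.
(d) Not entailed — Sade scrubbed the mural, not the toast; the toast belongs to the watching event.
(e) Entailed — generalizing the agent leaves a sub-description the original still satisfies.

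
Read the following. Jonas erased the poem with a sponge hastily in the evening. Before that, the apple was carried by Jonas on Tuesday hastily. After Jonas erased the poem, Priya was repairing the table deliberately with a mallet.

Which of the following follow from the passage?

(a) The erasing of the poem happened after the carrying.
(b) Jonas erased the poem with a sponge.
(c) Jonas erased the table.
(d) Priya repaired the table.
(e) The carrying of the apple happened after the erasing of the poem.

(a), (b)

(a) Entailed — the narrative places the carrying before the erasing.
(b) Entailed — this follows by dropping conjuncts from the erasing event's description.
(c) Not entailed — Jonas erased the poem, not the table; the table belongs to the repairing event.
(d) Not entailed — 'was repairing' is progressive on an accomplishment; it does not entail the completed 'repaired'.
(e) Not entailed — the narrative places the carrying before the erasing, not after.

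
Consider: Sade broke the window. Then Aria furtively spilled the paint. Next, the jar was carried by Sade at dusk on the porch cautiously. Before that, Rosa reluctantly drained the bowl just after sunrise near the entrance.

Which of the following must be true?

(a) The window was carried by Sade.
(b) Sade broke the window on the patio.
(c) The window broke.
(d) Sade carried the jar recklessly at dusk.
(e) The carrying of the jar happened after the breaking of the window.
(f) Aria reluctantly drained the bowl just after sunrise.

(a) Not entailed — Sade carried the jar, not the window; the window belongs to the breaking event.
(b) Not entailed — 'on the patio' adds information not in the original event.
(c) Entailed — 'Sade broke the window' is causative; it entails the inchoative 'the window broke'.
(d) Not entailed — 'recklessly' adds a manner not in (and inconsistent with) the original.
(e) Entailed — the narrative places the breaking before the carrying.
(f) Not entailed — the passage has Rosa draining the bowl, not Aria.

(c), (e)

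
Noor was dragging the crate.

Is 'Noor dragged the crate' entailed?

yes

'drag' is atelic; if Noor was dragging the crate, then Noor dragged the crate (for some time).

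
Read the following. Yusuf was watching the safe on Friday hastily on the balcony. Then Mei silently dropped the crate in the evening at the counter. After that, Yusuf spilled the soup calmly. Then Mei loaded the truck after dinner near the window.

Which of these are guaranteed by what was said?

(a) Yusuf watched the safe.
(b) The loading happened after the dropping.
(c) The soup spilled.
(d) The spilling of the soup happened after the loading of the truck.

(a) Entailed — 'watch' is an activity; 'was watching' entails that some watching happened, so 'watched' holds.
(b) Entailed — the narrative places the dropping before the loading.
(c) Entailed — 'Yusuf spilled the soup' is causative; it entails the inchoative 'the soup spilled'.
(d) Not entailed — the narrative places the spilling before the loading, not after.

(a), (b), (c)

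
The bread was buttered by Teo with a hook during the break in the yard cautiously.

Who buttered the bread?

Teo

'Teo' marks the agent of the buttering event.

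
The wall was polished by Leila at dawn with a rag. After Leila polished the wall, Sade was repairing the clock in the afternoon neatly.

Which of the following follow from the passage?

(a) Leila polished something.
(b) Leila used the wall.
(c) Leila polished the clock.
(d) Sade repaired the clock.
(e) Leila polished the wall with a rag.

(a), (e)

(a) Entailed — this follows by dropping conjuncts from the polishing event's description.
(b) Not entailed — the wall is the patient, not an instrument — Leila used a rag.
(c) Not entailed — Leila polished the wall, not the clock; the clock belongs to the repairing event.
(d) Not entailed — 'was repairing' is progressive on an accomplishment; it does not entail the completed 'repaired'.
(e) Entailed — every conjunct here is already in the original polishing event.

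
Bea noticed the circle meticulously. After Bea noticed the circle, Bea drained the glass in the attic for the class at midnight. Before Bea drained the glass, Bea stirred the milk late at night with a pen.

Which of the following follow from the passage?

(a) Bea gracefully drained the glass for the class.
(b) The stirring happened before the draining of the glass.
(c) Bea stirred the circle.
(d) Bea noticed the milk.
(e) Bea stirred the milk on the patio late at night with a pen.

(a) Not entailed — 'gracefully' adds information not in the original event.
(b) Entailed — the narrative places the stirring before the draining.
(c) Not entailed — Bea stirred the milk, not the circle; the circle belongs to the noticing event.
(d) Not entailed — Bea noticed the circle, not the milk; the milk belongs to the stirring event.
(e) Not entailed — 'on the patio' adds information not in the original event.

(b)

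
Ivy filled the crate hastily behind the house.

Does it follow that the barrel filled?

no

Nothing is said about any barrel; only the crate is affected.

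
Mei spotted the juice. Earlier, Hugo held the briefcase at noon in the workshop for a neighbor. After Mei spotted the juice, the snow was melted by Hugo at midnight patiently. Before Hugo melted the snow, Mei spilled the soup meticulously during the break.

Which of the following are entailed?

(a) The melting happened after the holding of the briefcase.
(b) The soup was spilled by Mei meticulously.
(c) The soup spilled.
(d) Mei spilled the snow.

(a) Entailed — the narrative places the holding before the melting.
(b) Entailed — every conjunct here is already in the original spilling event.
(c) Entailed — 'Mei spilled the soup' is causative; it entails the inchoative 'the soup spilled'.
(d) Not entailed — Mei spilled the soup, not the snow; the snow belongs to the melting event.

(a), (b), (c)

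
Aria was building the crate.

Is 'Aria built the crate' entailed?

no

'was building' is progressive; for an accomplishment like 'build the crate', it doesn't entail completion.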